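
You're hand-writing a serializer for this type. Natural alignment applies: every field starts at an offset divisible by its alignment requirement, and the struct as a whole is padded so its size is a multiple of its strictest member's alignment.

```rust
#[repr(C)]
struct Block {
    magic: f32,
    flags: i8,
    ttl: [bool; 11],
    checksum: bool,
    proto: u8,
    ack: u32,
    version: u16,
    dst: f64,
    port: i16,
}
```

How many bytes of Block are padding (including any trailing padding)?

@0: magic [4B, align 4] → 4
@4: flags [1B, align 1] → 5
@5: ttl [11B, align 1] → 16
@16: checksum [1B, align 1] → 17
@17: proto [1B, align 1] → 18
+2 pad (align 4)
@20: ack [4B, align 4] → 24
@24: version [2B, align 2] → 26
+6 pad (align 8)
@32: dst [8B, align 8] → 40
@40: port [2B, align 2] → 42
+6 tail pad (align 8)
size 48, align 8
data bytes 34, size 48 → padding 14

14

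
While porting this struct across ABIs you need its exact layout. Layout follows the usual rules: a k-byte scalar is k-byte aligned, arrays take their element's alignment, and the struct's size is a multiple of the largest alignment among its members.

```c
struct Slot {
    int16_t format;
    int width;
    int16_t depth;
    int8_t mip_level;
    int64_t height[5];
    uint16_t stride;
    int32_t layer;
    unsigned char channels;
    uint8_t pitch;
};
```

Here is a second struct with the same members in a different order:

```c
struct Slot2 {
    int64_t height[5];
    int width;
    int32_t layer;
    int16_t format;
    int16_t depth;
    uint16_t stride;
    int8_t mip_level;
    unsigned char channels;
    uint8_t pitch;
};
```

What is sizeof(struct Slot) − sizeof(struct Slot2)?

8

format at 0 (size 2, align 2) → ends 2
pad 2 to align 4 for width
width at 4 (size 4, align 4) → ends 8
depth at 8 (size 2, align 2) → ends 10
mip_level at 10 (size 1, align 1) → ends 11
pad 5 to align 8 for height
height at 16 (size 40, align 8) → ends 56
stride at 56 (size 2, align 2) → ends 58
pad 2 to align 4 for layer
layer at 60 (size 4, align 4) → ends 64
channels at 64 (size 1, align 1) → ends 65
pitch at 65 (size 1, align 1) → ends 66
tail pad 6 to reach multiple of 8
total 72 bytes, alignment 8
— Slot2 —
height at 0 (size 40, align 8) → ends 40
width at 40 (size 4, align 4) → ends 44
layer at 44 (size 4, align 4) → ends 48
format at 48 (size 2, align 2) → ends 50
depth at 50 (size 2, align 2) → ends 52
stride at 52 (size 2, align 2) → ends 54
mip_level at 54 (size 1, align 1) → ends 55
channels at 55 (size 1, align 1) → ends 56
pitch at 56 (size 1, align 1) → ends 57
tail pad 7 to reach multiple of 8
total 64 bytes, alignment 8
72 − 64 = 8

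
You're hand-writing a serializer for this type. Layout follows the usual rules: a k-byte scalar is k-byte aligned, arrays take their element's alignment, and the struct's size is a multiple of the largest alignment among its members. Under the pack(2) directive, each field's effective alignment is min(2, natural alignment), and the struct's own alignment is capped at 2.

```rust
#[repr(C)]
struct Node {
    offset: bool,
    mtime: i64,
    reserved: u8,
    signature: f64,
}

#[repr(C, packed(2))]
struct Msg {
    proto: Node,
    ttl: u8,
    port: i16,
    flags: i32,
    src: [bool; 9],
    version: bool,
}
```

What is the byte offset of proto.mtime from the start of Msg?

8

Node: 0..1  offset  (1B, 1-aligned); 1..8  -- padding (7B); 8..16  mtime  (8B, 8-aligned); 16..17  reserved  (1B, 1-aligned); 17..24  -- padding (7B); 24..32  signature  (8B, 8-aligned); sizeof = 32, alignof = 8
0..32  proto  (32B, 2-aligned)
within Node: mtime at 8
0 + 8 = 8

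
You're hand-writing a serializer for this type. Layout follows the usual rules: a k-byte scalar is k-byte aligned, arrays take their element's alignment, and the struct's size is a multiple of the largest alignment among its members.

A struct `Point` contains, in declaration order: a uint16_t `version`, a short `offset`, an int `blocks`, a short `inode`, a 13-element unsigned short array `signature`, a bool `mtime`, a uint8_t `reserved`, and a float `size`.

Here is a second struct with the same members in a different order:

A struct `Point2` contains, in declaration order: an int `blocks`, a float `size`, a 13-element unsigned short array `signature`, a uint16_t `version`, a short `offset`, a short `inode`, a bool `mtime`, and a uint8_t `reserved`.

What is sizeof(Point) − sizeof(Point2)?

0

0..2  version  (2B, 2-aligned)
2..4  offset  (2B, 2-aligned)
4..8  blocks  (4B, 4-aligned)
8..10  inode  (2B, 2-aligned)
10..36  signature  (26B, 2-aligned)
36..37  mtime  (1B, 1-aligned)
37..38  reserved  (1B, 1-aligned)
38..40  -- padding (2B)
40..44  size  (4B, 4-aligned)
sizeof = 44, alignof = 4
— Point2 —
0..4  blocks  (4B, 4-aligned)
4..8  size  (4B, 4-aligned)
8..34  signature  (26B, 2-aligned)
34..36  version  (2B, 2-aligned)
36..38  offset  (2B, 2-aligned)
38..40  inode  (2B, 2-aligned)
40..41  mtime  (1B, 1-aligned)
41..42  reserved  (1B, 1-aligned)
42..44  -- tail padding (2B)
sizeof = 44, alignof = 4
44 − 44 = 0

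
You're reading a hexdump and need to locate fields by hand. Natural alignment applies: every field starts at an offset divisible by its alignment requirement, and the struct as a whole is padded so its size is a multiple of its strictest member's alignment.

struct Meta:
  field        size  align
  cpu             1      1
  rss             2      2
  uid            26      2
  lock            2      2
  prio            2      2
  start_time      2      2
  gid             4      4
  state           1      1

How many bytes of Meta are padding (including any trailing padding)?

4

cpu at 0 (size 1, align 1) → ends 1
pad 1 to align 2 for rss
rss at 2 (size 2, align 2) → ends 4
uid at 4 (size 26, align 2) → ends 30
lock at 30 (size 2, align 2) → ends 32
prio at 32 (size 2, align 2) → ends 34
start_time at 34 (size 2, align 2) → ends 36
gid at 36 (size 4, align 4) → ends 40
state at 40 (size 1, align 1) → ends 41
tail pad 3 to reach multiple of 4
total 44 bytes, alignment 4
data bytes 40, size 44 → padding 4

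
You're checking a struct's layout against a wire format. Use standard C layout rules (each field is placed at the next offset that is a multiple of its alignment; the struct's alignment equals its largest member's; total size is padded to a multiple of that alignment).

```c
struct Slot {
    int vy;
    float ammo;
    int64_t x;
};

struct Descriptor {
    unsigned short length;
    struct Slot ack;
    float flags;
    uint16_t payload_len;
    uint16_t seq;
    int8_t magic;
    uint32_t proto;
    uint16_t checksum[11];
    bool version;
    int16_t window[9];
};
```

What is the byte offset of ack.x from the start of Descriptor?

Slot: vy at 0 (size 4, align 4) → ends 4; ammo at 4 (size 4, align 4) → ends 8; x at 8 (size 8, align 8) → ends 16; total 16 bytes, alignment 8
length at 0 (size 2, align 2) → ends 2
pad 6 to align 8 for ack
ack at 8 (size 16, align 8) → ends 24
within Slot: x at 8
8 + 8 = 16

16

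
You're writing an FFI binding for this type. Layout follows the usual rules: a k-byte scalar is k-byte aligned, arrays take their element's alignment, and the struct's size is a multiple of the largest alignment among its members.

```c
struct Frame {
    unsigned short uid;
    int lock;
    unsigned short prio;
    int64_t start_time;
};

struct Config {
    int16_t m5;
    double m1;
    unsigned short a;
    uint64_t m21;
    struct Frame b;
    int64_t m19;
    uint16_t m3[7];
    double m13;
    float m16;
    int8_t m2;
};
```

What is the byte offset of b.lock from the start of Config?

36

Frame: uid at 0 (size 2, align 2) → ends 2; pad 2 to align 4 for lock; lock at 4 (size 4, align 4) → ends 8; prio at 8 (size 2, align 2) → ends 10; pad 6 to align 8 for start_time; start_time at 16 (size 8, align 8) → ends 24; total 24 bytes, alignment 8
m5 at 0 (size 2, align 2) → ends 2
pad 6 to align 8 for m1
m1 at 8 (size 8, align 8) → ends 16
a at 16 (size 2, align 2) → ends 18
pad 6 to align 8 for m21
m21 at 24 (size 8, align 8) → ends 32
b at 32 (size 24, align 8) → ends 56
within Frame: lock at 4
32 + 4 = 36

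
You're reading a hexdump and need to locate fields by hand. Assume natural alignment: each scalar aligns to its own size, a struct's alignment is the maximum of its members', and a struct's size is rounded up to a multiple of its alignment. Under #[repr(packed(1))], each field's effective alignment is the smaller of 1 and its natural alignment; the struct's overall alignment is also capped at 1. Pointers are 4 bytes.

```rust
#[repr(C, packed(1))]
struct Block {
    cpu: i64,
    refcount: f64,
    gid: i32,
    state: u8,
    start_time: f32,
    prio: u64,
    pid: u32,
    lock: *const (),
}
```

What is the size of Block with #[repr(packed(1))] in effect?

0..8  cpu  (8B, 1-aligned)
8..16  refcount  (8B, 1-aligned)
16..20  gid  (4B, 1-aligned)
20..21  state  (1B, 1-aligned)
21..25  start_time  (4B, 1-aligned)
25..33  prio  (8B, 1-aligned)
33..37  pid  (4B, 1-aligned)
37..41  lock  (4B, 1-aligned)
sizeof = 41, alignof = 1

41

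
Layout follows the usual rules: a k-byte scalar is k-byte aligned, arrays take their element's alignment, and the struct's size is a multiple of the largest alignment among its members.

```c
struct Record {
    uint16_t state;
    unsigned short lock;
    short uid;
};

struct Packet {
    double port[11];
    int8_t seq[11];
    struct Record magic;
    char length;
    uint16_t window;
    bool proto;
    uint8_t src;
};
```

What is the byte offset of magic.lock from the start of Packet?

Record: @0: state [2B, align 2] → 2; @2: lock [2B, align 2] → 4; @4: uid [2B, align 2] → 6; size 6, align 2
@0: port [88B, align 8] → 88
@88: seq [11B, align 1] → 99
+1 pad (align 2)
@100: magic [6B, align 2] → 106
within Record: lock at 2
100 + 2 = 102

102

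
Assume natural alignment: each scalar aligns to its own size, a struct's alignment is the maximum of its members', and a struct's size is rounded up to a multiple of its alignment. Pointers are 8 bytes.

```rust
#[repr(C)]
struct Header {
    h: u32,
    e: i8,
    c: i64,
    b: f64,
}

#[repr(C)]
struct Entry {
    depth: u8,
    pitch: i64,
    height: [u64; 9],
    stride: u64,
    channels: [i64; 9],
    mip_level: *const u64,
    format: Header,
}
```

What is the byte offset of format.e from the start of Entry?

Header: h at 0 (size 4, align 4) → ends 4; e at 4 (size 1, align 1) → ends 5; pad 3 to align 8 for c; c at 8 (size 8, align 8) → ends 16; b at 16 (size 8, align 8) → ends 24; total 24 bytes, alignment 8
depth at 0 (size 1, align 1) → ends 1
pad 7 to align 8 for pitch
pitch at 8 (size 8, align 8) → ends 16
height at 16 (size 72, align 8) → ends 88
stride at 88 (size 8, align 8) → ends 96
channels at 96 (size 72, align 8) → ends 168
mip_level at 168 (size 8, align 8) → ends 176
format at 176 (size 24, align 8) → ends 200
within Header: e at 4
176 + 4 = 180

180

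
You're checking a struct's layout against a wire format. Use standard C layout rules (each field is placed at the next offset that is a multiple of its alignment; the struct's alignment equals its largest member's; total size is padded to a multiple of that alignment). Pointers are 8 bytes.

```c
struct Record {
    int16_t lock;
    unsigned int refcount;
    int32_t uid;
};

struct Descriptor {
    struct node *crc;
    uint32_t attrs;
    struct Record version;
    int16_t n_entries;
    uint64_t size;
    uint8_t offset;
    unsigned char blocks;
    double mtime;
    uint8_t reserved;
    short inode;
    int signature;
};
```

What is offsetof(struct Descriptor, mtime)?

48

Record: 0..2  lock  (2B, 2-aligned); 2..4  -- padding (2B); 4..8  refcount  (4B, 4-aligned); 8..12  uid  (4B, 4-aligned); sizeof = 12, alignof = 4
0..8  crc  (8B, 8-aligned)
8..12  attrs  (4B, 4-aligned)
12..24  version  (12B, 4-aligned)
24..26  n_entries  (2B, 2-aligned)
26..32  -- padding (6B)
32..40  size  (8B, 8-aligned)
40..41  offset  (1B, 1-aligned)
41..42  blocks  (1B, 1-aligned)
42..48  -- padding (6B)
48..56  mtime  (8B, 8-aligned)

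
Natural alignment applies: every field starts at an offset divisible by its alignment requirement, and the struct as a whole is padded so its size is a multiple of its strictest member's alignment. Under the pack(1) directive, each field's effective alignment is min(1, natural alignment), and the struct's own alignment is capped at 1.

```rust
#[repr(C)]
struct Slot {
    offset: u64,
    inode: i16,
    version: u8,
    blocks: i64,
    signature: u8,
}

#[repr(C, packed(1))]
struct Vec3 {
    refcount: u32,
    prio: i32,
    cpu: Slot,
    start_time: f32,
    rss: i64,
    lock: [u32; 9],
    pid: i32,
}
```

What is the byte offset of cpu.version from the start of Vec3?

Slot: 0..8  offset  (8B, 8-aligned); 8..10  inode  (2B, 2-aligned); 10..11  version  (1B, 1-aligned); 11..16  -- padding (5B); 16..24  blocks  (8B, 8-aligned); 24..25  signature  (1B, 1-aligned); 25..32  -- tail padding (7B); sizeof = 32, alignof = 8
0..4  refcount  (4B, 1-aligned)
4..8  prio  (4B, 1-aligned)
8..40  cpu  (32B, 1-aligned)
within Slot: version at 10
8 + 10 = 18

18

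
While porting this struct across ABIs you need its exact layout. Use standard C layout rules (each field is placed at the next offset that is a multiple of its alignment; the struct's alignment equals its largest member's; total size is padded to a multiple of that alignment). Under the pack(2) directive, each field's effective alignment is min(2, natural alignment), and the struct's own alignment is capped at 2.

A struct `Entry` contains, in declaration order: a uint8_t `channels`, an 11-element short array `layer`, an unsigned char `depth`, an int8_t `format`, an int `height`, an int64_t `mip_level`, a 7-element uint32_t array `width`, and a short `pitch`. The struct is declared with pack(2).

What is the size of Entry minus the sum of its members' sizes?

@0: channels [1B, align 1] → 1
+1 pad (align 2)
@2: layer [22B, align 2] → 24
@24: depth [1B, align 1] → 25
@25: format [1B, align 1] → 26
@26: height [4B, align 2] → 30
@30: mip_level [8B, align 2] → 38
@38: width [28B, align 2] → 66
@66: pitch [2B, align 2] → 68
size 68, align 2
data bytes 67, size 68 → padding 1

1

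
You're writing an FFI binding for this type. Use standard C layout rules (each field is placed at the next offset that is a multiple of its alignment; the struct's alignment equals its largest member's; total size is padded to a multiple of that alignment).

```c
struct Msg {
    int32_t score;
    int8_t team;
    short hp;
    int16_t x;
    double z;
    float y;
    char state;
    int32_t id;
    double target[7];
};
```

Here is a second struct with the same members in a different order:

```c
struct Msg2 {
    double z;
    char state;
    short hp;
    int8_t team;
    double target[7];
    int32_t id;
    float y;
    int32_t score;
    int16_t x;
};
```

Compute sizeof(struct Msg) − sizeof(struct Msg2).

0..4  score  (4B, 4-aligned)
4..5  team  (1B, 1-aligned)
5..6  -- padding (1B)
6..8  hp  (2B, 2-aligned)
8..10  x  (2B, 2-aligned)
10..16  -- padding (6B)
16..24  z  (8B, 8-aligned)
24..28  y  (4B, 4-aligned)
28..29  state  (1B, 1-aligned)
29..32  -- padding (3B)
32..36  id  (4B, 4-aligned)
36..40  -- padding (4B)
40..96  target  (56B, 8-aligned)
sizeof = 96, alignof = 8
— Msg2 —
0..8  z  (8B, 8-aligned)
8..9  state  (1B, 1-aligned)
9..10  -- padding (1B)
10..12  hp  (2B, 2-aligned)
12..13  team  (1B, 1-aligned)
13..16  -- padding (3B)
16..72  target  (56B, 8-aligned)
72..76  id  (4B, 4-aligned)
76..80  y  (4B, 4-aligned)
80..84  score  (4B, 4-aligned)
84..86  x  (2B, 2-aligned)
86..88  -- tail padding (2B)
sizeof = 88, alignof = 8
96 − 88 = 8

8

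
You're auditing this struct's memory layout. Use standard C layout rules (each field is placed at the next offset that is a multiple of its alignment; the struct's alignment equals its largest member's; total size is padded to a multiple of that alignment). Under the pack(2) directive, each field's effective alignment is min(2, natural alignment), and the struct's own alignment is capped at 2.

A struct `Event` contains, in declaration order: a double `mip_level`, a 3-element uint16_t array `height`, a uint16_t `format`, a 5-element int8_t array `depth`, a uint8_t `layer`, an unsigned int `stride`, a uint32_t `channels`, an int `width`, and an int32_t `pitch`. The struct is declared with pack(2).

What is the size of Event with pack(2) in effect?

38

mip_level at 0 (size 8, align 2) → ends 8
height at 8 (size 6, align 2) → ends 14
format at 14 (size 2, align 2) → ends 16
depth at 16 (size 5, align 1) → ends 21
layer at 21 (size 1, align 1) → ends 22
stride at 22 (size 4, align 2) → ends 26
channels at 26 (size 4, align 2) → ends 30
width at 30 (size 4, align 2) → ends 34
pitch at 34 (size 4, align 2) → ends 38
total 38 bytes, alignment 2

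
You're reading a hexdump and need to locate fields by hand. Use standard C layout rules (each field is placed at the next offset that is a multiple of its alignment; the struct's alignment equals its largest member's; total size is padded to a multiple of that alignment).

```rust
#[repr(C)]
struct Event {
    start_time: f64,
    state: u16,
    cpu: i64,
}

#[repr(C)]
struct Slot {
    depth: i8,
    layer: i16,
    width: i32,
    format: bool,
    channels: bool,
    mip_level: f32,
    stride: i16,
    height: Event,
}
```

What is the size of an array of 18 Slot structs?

Event: @0: start_time [8B, align 8] → 8; @8: state [2B, align 2] → 10; +6 pad (align 8); @16: cpu [8B, align 8] → 24; size 24, align 8
@0: depth [1B, align 1] → 1
+1 pad (align 2)
@2: layer [2B, align 2] → 4
@4: width [4B, align 4] → 8
@8: format [1B, align 1] → 9
@9: channels [1B, align 1] → 10
+2 pad (align 4)
@12: mip_level [4B, align 4] → 16
@16: stride [2B, align 2] → 18
+6 pad (align 8)
@24: height [24B, align 8] → 48
size 48, align 8
array of 18: 18 × 48 = 864

864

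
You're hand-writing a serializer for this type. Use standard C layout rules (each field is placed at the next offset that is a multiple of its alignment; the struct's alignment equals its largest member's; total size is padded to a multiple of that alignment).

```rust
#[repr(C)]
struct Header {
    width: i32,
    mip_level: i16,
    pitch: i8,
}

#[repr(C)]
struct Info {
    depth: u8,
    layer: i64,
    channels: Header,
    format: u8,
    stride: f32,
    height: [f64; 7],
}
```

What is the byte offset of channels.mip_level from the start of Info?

Header: width at 0 (size 4, align 4) → ends 4; mip_level at 4 (size 2, align 2) → ends 6; pitch at 6 (size 1, align 1) → ends 7; tail pad 1 to reach multiple of 4; total 8 bytes, alignment 4
depth at 0 (size 1, align 1) → ends 1
pad 7 to align 8 for layer
layer at 8 (size 8, align 8) → ends 16
channels at 16 (size 8, align 4) → ends 24
within Header: mip_level at 4
16 + 4 = 20

20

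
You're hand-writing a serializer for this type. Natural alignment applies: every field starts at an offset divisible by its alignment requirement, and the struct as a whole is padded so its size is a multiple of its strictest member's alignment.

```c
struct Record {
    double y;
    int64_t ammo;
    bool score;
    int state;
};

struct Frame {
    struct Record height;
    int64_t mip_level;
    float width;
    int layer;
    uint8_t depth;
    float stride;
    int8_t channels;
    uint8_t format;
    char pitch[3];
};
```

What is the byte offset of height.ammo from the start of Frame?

Record: y at 0 (size 8, align 8) → ends 8; ammo at 8 (size 8, align 8) → ends 16; score at 16 (size 1, align 1) → ends 17; pad 3 to align 4 for state; state at 20 (size 4, align 4) → ends 24; total 24 bytes, alignment 8
height at 0 (size 24, align 8) → ends 24
within Record: ammo at 8
0 + 8 = 8

8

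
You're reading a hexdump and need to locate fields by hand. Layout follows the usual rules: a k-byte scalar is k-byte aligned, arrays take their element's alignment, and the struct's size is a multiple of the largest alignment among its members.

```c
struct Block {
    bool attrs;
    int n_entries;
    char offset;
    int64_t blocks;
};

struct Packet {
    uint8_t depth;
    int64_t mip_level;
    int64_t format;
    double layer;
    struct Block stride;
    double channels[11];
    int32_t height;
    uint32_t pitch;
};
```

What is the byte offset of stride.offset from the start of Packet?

Block: 0..1  attrs  (1B, 1-aligned); 1..4  -- padding (3B); 4..8  n_entries  (4B, 4-aligned); 8..9  offset  (1B, 1-aligned); 9..16  -- padding (7B); 16..24  blocks  (8B, 8-aligned); sizeof = 24, alignof = 8
0..1  depth  (1B, 1-aligned)
1..8  -- padding (7B)
8..16  mip_level  (8B, 8-aligned)
16..24  format  (8B, 8-aligned)
24..32  layer  (8B, 8-aligned)
32..56  stride  (24B, 8-aligned)
within Block: offset at 8
32 + 8 = 40

40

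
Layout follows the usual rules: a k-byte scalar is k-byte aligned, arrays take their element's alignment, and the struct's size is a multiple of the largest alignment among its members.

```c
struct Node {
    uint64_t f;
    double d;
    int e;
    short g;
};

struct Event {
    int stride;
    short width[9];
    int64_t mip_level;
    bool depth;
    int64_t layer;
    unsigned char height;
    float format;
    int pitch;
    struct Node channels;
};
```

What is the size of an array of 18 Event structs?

Node: f at 0 (size 8, align 8) → ends 8; d at 8 (size 8, align 8) → ends 16; e at 16 (size 4, align 4) → ends 20; g at 20 (size 2, align 2) → ends 22; tail pad 2 to reach multiple of 8; total 24 bytes, alignment 8
stride at 0 (size 4, align 4) → ends 4
width at 4 (size 18, align 2) → ends 22
pad 2 to align 8 for mip_level
mip_level at 24 (size 8, align 8) → ends 32
depth at 32 (size 1, align 1) → ends 33
pad 7 to align 8 for layer
layer at 40 (size 8, align 8) → ends 48
height at 48 (size 1, align 1) → ends 49
pad 3 to align 4 for format
format at 52 (size 4, align 4) → ends 56
pitch at 56 (size 4, align 4) → ends 60
pad 4 to align 8 for channels
channels at 64 (size 24, align 8) → ends 88
total 88 bytes, alignment 8
array of 18: 18 × 88 = 1584

1584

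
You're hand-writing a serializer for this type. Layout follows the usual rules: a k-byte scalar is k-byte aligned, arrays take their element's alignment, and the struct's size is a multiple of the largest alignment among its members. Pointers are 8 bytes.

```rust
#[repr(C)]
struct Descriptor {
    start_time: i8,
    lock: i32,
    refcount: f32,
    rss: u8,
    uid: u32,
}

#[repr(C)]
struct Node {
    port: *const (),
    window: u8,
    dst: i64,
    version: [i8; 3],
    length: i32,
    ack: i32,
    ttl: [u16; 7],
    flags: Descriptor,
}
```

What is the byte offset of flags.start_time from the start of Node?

52

Descriptor: @0: start_time [1B, align 1] → 1; +3 pad (align 4); @4: lock [4B, align 4] → 8; @8: refcount [4B, align 4] → 12; @12: rss [1B, align 1] → 13; +3 pad (align 4); @16: uid [4B, align 4] → 20; size 20, align 4
@0: port [8B, align 8] → 8
@8: window [1B, align 1] → 9
+7 pad (align 8)
@16: dst [8B, align 8] → 24
@24: version [3B, align 1] → 27
+1 pad (align 4)
@28: length [4B, align 4] → 32
@32: ack [4B, align 4] → 36
@36: ttl [14B, align 2] → 50
+2 pad (align 4)
@52: flags [20B, align 4] → 72
within Descriptor: start_time at 0
52 + 0 = 52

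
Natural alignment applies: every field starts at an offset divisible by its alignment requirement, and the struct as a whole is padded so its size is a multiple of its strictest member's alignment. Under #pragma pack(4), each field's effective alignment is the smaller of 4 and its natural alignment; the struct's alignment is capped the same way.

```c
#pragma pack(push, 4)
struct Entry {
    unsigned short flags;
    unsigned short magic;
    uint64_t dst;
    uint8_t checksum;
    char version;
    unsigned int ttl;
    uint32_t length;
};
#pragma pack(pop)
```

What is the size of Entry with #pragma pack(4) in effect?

flags at 0 (size 2, align 2) → ends 2
magic at 2 (size 2, align 2) → ends 4
dst at 4 (size 8, align 4) → ends 12
checksum at 12 (size 1, align 1) → ends 13
version at 13 (size 1, align 1) → ends 14
pad 2 to align 4 for ttl
ttl at 16 (size 4, align 4) → ends 20
length at 20 (size 4, align 4) → ends 24
total 24 bytes, alignment 4

24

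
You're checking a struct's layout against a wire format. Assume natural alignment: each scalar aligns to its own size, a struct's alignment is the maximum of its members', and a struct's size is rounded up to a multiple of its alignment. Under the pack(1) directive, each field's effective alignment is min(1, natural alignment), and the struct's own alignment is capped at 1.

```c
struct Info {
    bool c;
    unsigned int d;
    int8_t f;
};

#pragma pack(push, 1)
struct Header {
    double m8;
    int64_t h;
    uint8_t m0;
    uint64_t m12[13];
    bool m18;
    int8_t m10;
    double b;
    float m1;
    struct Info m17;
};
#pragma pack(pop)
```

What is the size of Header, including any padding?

Info: @0: c [1B, align 1] → 1; +3 pad (align 4); @4: d [4B, align 4] → 8; @8: f [1B, align 1] → 9; +3 tail pad (align 4); size 12, align 4
@0: m8 [8B, align 1] → 8
@8: h [8B, align 1] → 16
@16: m0 [1B, align 1] → 17
@17: m12 [104B, align 1] → 121
@121: m18 [1B, align 1] → 122
@122: m10 [1B, align 1] → 123
@123: b [8B, align 1] → 131
@131: m1 [4B, align 1] → 135
@135: m17 [12B, align 1] → 147
size 147, align 1

147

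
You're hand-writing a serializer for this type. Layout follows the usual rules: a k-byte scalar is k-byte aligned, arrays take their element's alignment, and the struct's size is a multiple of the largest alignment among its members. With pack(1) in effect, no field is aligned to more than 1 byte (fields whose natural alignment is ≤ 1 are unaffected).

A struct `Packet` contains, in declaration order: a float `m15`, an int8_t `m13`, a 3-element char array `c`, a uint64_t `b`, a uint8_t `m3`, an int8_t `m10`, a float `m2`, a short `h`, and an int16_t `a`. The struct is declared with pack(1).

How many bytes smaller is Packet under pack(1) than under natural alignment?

6

natural layout:
  0..4  m15  (4B, 4-aligned)
  4..5  m13  (1B, 1-aligned)
  5..8  c  (3B, 1-aligned)
  8..16  b  (8B, 8-aligned)
  16..17  m3  (1B, 1-aligned)
  17..18  m10  (1B, 1-aligned)
  18..20  -- padding (2B)
  20..24  m2  (4B, 4-aligned)
  24..26  h  (2B, 2-aligned)
  26..28  a  (2B, 2-aligned)
  28..32  -- tail padding (4B)
  sizeof = 32, alignof = 8
packed(1) layout:
  0..4  m15  (4B, 1-aligned)
  4..5  m13  (1B, 1-aligned)
  5..8  c  (3B, 1-aligned)
  8..16  b  (8B, 1-aligned)
  16..17  m3  (1B, 1-aligned)
  17..18  m10  (1B, 1-aligned)
  18..22  m2  (4B, 1-aligned)
  22..24  h  (2B, 1-aligned)
  24..26  a  (2B, 1-aligned)
  sizeof = 26, alignof = 1
32 − 26 = 6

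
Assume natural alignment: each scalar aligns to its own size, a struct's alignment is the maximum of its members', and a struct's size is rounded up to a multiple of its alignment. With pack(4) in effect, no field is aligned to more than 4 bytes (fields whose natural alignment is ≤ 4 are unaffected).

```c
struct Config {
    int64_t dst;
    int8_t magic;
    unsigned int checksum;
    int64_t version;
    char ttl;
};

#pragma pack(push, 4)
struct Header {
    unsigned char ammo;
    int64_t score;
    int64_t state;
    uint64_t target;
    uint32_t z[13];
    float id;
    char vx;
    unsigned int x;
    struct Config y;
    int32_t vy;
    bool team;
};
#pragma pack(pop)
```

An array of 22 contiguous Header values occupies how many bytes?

2904

Config: 0..8  dst  (8B, 8-aligned); 8..9  magic  (1B, 1-aligned); 9..12  -- padding (3B); 12..16  checksum  (4B, 4-aligned); 16..24  version  (8B, 8-aligned); 24..25  ttl  (1B, 1-aligned); 25..32  -- tail padding (7B); sizeof = 32, alignof = 8
0..1  ammo  (1B, 1-aligned)
1..4  -- padding (3B)
4..12  score  (8B, 4-aligned)
12..20  state  (8B, 4-aligned)
20..28  target  (8B, 4-aligned)
28..80  z  (52B, 4-aligned)
80..84  id  (4B, 4-aligned)
84..85  vx  (1B, 1-aligned)
85..88  -- padding (3B)
88..92  x  (4B, 4-aligned)
92..124  y  (32B, 4-aligned)
124..128  vy  (4B, 4-aligned)
128..129  team  (1B, 1-aligned)
129..132  -- tail padding (3B)
sizeof = 132, alignof = 4
array of 22: 22 × 132 = 2904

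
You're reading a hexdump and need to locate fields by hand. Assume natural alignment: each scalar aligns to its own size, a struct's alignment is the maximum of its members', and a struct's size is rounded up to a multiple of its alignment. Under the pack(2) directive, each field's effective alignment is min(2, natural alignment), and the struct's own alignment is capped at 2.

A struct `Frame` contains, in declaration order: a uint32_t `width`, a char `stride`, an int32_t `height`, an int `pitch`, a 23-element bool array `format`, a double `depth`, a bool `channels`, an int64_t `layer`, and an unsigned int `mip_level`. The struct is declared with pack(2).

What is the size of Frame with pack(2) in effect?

0..4  width  (4B, 2-aligned)
4..5  stride  (1B, 1-aligned)
5..6  -- padding (1B)
6..10  height  (4B, 2-aligned)
10..14  pitch  (4B, 2-aligned)
14..37  format  (23B, 1-aligned)
37..38  -- padding (1B)
38..46  depth  (8B, 2-aligned)
46..47  channels  (1B, 1-aligned)
47..48  -- padding (1B)
48..56  layer  (8B, 2-aligned)
56..60  mip_level  (4B, 2-aligned)
sizeof = 60, alignof = 2

60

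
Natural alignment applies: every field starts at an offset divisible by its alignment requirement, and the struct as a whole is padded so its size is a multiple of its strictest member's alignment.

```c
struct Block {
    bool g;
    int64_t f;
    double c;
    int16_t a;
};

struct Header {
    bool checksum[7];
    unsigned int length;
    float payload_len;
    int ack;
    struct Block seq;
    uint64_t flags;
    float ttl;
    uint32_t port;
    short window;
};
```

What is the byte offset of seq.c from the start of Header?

Block: 0..1  g  (1B, 1-aligned); 1..8  -- padding (7B); 8..16  f  (8B, 8-aligned); 16..24  c  (8B, 8-aligned); 24..26  a  (2B, 2-aligned); 26..32  -- tail padding (6B); sizeof = 32, alignof = 8
0..7  checksum  (7B, 1-aligned)
7..8  -- padding (1B)
8..12  length  (4B, 4-aligned)
12..16  payload_len  (4B, 4-aligned)
16..20  ack  (4B, 4-aligned)
20..24  -- padding (4B)
24..56  seq  (32B, 8-aligned)
within Block: c at 16
24 + 16 = 40

40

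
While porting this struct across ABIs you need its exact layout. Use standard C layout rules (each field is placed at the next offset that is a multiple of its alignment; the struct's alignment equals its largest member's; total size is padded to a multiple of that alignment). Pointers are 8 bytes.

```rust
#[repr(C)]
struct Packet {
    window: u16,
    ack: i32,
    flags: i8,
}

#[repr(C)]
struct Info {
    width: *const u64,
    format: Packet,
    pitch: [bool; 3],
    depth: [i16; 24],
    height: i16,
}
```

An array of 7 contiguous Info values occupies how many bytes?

Packet: 0..2  window  (2B, 2-aligned); 2..4  -- padding (2B); 4..8  ack  (4B, 4-aligned); 8..9  flags  (1B, 1-aligned); 9..12  -- tail padding (3B); sizeof = 12, alignof = 4
0..8  width  (8B, 8-aligned)
8..20  format  (12B, 4-aligned)
20..23  pitch  (3B, 1-aligned)
23..24  -- padding (1B)
24..72  depth  (48B, 2-aligned)
72..74  height  (2B, 2-aligned)
74..80  -- tail padding (6B)
sizeof = 80, alignof = 8
array of 7: 7 × 80 = 560

560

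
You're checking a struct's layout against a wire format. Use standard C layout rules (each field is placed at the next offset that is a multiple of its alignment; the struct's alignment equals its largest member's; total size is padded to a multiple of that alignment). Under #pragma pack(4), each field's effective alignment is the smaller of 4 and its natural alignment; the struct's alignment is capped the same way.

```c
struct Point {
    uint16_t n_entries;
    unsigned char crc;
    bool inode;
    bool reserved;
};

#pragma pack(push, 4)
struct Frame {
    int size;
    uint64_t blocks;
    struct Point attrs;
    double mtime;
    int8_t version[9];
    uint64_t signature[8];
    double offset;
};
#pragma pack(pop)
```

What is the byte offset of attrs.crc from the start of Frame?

14

Point: @0: n_entries [2B, align 2] → 2; @2: crc [1B, align 1] → 3; @3: inode [1B, align 1] → 4; @4: reserved [1B, align 1] → 5; +1 tail pad (align 2); size 6, align 2
@0: size [4B, align 4] → 4
@4: blocks [8B, align 4] → 12
@12: attrs [6B, align 2] → 18
within Point: crc at 2
12 + 2 = 14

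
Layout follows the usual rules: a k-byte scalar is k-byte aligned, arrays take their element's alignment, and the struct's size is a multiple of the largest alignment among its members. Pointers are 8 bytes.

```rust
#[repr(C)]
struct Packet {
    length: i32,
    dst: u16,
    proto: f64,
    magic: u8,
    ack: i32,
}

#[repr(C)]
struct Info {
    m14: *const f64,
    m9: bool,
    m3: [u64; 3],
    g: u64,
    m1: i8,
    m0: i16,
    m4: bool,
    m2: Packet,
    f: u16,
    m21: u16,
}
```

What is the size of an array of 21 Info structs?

Packet: length at 0 (size 4, align 4) → ends 4; dst at 4 (size 2, align 2) → ends 6; pad 2 to align 8 for proto; proto at 8 (size 8, align 8) → ends 16; magic at 16 (size 1, align 1) → ends 17; pad 3 to align 4 for ack; ack at 20 (size 4, align 4) → ends 24; total 24 bytes, alignment 8
m14 at 0 (size 8, align 8) → ends 8
m9 at 8 (size 1, align 1) → ends 9
pad 7 to align 8 for m3
m3 at 16 (size 24, align 8) → ends 40
g at 40 (size 8, align 8) → ends 48
m1 at 48 (size 1, align 1) → ends 49
pad 1 to align 2 for m0
m0 at 50 (size 2, align 2) → ends 52
m4 at 52 (size 1, align 1) → ends 53
pad 3 to align 8 for m2
m2 at 56 (size 24, align 8) → ends 80
f at 80 (size 2, align 2) → ends 82
m21 at 82 (size 2, align 2) → ends 84
tail pad 4 to reach multiple of 8
total 88 bytes, alignment 8
array of 21: 21 × 88 = 1848

1848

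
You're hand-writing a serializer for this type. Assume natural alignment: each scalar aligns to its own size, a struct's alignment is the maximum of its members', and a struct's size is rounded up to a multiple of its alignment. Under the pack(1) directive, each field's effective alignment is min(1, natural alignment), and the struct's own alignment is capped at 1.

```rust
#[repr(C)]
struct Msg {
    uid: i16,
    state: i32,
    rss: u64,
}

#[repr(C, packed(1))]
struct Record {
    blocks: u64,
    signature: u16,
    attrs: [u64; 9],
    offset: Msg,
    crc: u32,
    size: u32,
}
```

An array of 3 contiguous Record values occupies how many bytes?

318

Msg: 0..2  uid  (2B, 2-aligned); 2..4  -- padding (2B); 4..8  state  (4B, 4-aligned); 8..16  rss  (8B, 8-aligned); sizeof = 16, alignof = 8
0..8  blocks  (8B, 1-aligned)
8..10  signature  (2B, 1-aligned)
10..82  attrs  (72B, 1-aligned)
82..98  offset  (16B, 1-aligned)
98..102  crc  (4B, 1-aligned)
102..106  size  (4B, 1-aligned)
sizeof = 106, alignof = 1
array of 3: 3 × 106 = 318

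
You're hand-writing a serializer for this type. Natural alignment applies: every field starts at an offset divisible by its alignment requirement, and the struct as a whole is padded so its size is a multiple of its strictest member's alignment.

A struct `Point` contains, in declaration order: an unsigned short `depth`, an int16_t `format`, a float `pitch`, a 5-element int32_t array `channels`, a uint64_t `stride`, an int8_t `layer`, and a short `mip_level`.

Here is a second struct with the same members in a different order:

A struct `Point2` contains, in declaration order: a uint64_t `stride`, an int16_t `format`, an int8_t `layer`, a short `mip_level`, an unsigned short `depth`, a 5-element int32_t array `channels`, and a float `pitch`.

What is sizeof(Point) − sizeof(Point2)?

8

0..2  depth  (2B, 2-aligned)
2..4  format  (2B, 2-aligned)
4..8  pitch  (4B, 4-aligned)
8..28  channels  (20B, 4-aligned)
28..32  -- padding (4B)
32..40  stride  (8B, 8-aligned)
40..41  layer  (1B, 1-aligned)
41..42  -- padding (1B)
42..44  mip_level  (2B, 2-aligned)
44..48  -- tail padding (4B)
sizeof = 48, alignof = 8
— Point2 —
0..8  stride  (8B, 8-aligned)
8..10  format  (2B, 2-aligned)
10..11  layer  (1B, 1-aligned)
11..12  -- padding (1B)
12..14  mip_level  (2B, 2-aligned)
14..16  depth  (2B, 2-aligned)
16..36  channels  (20B, 4-aligned)
36..40  pitch  (4B, 4-aligned)
sizeof = 40, alignof = 8
48 − 40 = 8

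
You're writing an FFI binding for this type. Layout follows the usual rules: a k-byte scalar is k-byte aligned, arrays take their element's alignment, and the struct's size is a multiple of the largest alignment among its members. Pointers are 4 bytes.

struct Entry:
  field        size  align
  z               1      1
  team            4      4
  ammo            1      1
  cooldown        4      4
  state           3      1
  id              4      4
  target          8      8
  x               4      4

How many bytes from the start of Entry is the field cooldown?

0..1  z  (1B, 1-aligned)
1..4  -- padding (3B)
4..8  team  (4B, 4-aligned)
8..9  ammo  (1B, 1-aligned)
9..12  -- padding (3B)
12..16  cooldown  (4B, 4-aligned)

12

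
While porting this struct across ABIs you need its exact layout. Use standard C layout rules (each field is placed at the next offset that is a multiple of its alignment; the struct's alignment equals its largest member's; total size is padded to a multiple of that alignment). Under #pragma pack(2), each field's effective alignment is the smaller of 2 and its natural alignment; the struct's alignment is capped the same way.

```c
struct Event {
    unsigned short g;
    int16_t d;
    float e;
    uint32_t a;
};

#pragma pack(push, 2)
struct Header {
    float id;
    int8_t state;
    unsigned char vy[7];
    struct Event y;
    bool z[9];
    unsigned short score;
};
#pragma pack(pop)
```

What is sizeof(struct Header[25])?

Event: g at 0 (size 2, align 2) → ends 2; d at 2 (size 2, align 2) → ends 4; e at 4 (size 4, align 4) → ends 8; a at 8 (size 4, align 4) → ends 12; total 12 bytes, alignment 4
id at 0 (size 4, align 2) → ends 4
state at 4 (size 1, align 1) → ends 5
vy at 5 (size 7, align 1) → ends 12
y at 12 (size 12, align 2) → ends 24
z at 24 (size 9, align 1) → ends 33
pad 1 to align 2 for score
score at 34 (size 2, align 2) → ends 36
total 36 bytes, alignment 2
array of 25: 25 × 36 = 900

900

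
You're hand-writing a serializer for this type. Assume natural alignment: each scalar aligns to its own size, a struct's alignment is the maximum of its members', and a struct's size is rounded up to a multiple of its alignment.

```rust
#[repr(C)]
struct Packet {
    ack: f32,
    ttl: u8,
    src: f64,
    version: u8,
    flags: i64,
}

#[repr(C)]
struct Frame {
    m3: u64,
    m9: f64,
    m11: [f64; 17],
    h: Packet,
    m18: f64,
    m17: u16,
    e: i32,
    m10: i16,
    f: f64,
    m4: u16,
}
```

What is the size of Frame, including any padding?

224 bytes

Packet: @0: ack [4B, align 4] → 4; @4: ttl [1B, align 1] → 5; +3 pad (align 8); @8: src [8B, align 8] → 16; @16: version [1B, align 1] → 17; +7 pad (align 8); @24: flags [8B, align 8] → 32; size 32, align 8
@0: m3 [8B, align 8] → 8
@8: m9 [8B, align 8] → 16
@16: m11 [136B, align 8] → 152
@152: h [32B, align 8] → 184
@184: m18 [8B, align 8] → 192
@192: m17 [2B, align 2] → 194
+2 pad (align 4)
@196: e [4B, align 4] → 200
@200: m10 [2B, align 2] → 202
+6 pad (align 8)
@208: f [8B, align 8] → 216
@216: m4 [2B, align 2] → 218
+6 tail pad (align 8)
size 224, align 8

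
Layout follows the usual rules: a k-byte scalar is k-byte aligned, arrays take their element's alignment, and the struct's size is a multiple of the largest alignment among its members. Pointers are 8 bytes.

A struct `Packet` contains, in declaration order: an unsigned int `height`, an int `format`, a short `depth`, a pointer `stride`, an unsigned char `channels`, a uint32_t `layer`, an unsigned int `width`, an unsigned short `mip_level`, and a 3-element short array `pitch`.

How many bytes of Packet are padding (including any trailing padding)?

13

0..4  height  (4B, 4-aligned)
4..8  format  (4B, 4-aligned)
8..10  depth  (2B, 2-aligned)
10..16  -- padding (6B)
16..24  stride  (8B, 8-aligned)
24..25  channels  (1B, 1-aligned)
25..28  -- padding (3B)
28..32  layer  (4B, 4-aligned)
32..36  width  (4B, 4-aligned)
36..38  mip_level  (2B, 2-aligned)
38..44  pitch  (6B, 2-aligned)
44..48  -- tail padding (4B)
sizeof = 48, alignof = 8
data bytes 35, size 48 → padding 13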